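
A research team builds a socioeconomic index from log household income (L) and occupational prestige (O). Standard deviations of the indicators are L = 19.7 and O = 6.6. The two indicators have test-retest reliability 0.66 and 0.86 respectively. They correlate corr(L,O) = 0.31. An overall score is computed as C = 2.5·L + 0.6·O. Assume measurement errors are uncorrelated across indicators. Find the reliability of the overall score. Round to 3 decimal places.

Var(C) = 2.5²·19.7² + 0.6²·6.6² + 2·[1.5·19.7·6.6·0.31] = 2441.24 + 120.919 = 2562.16.
Under uncorrelated errors the observed covariances equal the true-score covariances, so only the own-variance terms attenuate.
True-score variance = [2.5²·19.7²·0.66 + 0.6²·6.6²·0.86] + 120.919 = 1614.36 + 120.919 = 1735.28.
Reliability = 1735.28 / 2562.16 = 0.677.

0.677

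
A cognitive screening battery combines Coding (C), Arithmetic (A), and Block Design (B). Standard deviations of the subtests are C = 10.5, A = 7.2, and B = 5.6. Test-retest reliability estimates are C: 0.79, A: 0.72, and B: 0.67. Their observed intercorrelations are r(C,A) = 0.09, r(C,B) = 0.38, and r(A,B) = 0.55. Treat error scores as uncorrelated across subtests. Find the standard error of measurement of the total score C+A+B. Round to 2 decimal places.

6.93

Var(total) = 193.45 + 102.648 = 296.098.
True-score variance = 145.434 + 102.648 = 248.082, so reliability = 0.8378.
Error variance = 296.098 − 248.082 = 48.0165; SEM = √48.0165 = 6.93.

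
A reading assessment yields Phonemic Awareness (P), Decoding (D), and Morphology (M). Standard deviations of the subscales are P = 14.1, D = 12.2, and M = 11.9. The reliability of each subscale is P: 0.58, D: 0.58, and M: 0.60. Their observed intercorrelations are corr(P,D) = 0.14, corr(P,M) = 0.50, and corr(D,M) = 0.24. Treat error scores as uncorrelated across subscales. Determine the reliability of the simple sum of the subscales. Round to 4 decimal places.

0.7385

Var(P+D+M) = 14.1² + 12.2² + 11.9² + 2·[14.1·12.2·0.14 + 14.1·11.9·0.50 + 12.2·11.9·0.24] = 489.26 + 285.642 = 774.902.
With uncorrelated errors the cross-covariances are all true-score covariance, so they carry over unchanged; only the diagonal terms shrink to ρᵢσᵢ².
True-score variance = [14.1²·0.58 + 12.2²·0.58 + 11.9²·0.60] + 285.642 = 286.603 + 285.642 = 572.245.
Reliability = 572.245 / 774.902 = 0.7385.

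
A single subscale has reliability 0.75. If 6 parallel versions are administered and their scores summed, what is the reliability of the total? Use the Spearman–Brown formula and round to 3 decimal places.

0.947

ρ_k = kρ / (1 + (k−1)ρ) = 6·0.75 / (1 + 5·0.75) = 4.500 / 4.750 = 0.947.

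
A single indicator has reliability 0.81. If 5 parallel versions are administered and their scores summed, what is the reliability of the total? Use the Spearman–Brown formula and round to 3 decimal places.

ρ_k = kρ / (1 + (k−1)ρ) = 5·0.81 / (1 + 4·0.81) = 4.050 / 4.240 = 0.955.

0.955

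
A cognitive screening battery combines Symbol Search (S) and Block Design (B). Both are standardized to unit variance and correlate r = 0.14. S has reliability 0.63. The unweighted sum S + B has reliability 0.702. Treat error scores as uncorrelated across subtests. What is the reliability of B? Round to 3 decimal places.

Var(S+B) = 2 + 2·0.14 = 2.280.
True-score variance = ρ_S + ρ_B + 2·0.14, so 0.702 = (0.63 + ρ_B + 0.28) / 2.280.
ρ_B = 0.702·2.280 − 0.63 − 0.28 = 0.691.

0.691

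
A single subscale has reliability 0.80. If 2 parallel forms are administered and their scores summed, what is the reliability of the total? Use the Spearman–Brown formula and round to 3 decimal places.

0.889

ρ_k = kρ / (1 + (k−1)ρ) = 2·0.80 / (1 + 1·0.80) = 1.600 / 1.800 = 0.889.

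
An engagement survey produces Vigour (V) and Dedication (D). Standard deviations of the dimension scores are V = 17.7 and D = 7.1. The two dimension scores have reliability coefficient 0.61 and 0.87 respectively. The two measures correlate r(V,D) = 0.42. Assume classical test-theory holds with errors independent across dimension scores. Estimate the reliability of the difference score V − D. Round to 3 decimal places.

0.501

Var(V−D) = 17.7² + 7.1² − 2·17.7·7.1·0.42 = 363.7 − 105.563 = 258.137.
Because errors are independent across components, Cov(Tᵢ,Tⱼ) = Cov(Xᵢ,Xⱼ); the off-diagonal part of the true-score variance is the same as above.
True-score variance = [17.7²·0.61 + 7.1²·0.87] − 105.563 = 234.964 − 105.563 = 129.401.
Reliability = 129.401 / 258.137 = 0.501.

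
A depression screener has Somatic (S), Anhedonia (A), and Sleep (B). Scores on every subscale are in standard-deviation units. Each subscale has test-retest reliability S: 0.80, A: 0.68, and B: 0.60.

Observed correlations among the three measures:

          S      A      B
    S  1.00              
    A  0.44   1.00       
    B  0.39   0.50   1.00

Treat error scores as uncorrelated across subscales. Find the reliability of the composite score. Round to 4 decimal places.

Var(S+A+B) = 3 + 2·[0.44 + 0.39 + 0.50] = 3 + 2.66 = 5.66.
Because errors are independent across components, Cov(Tᵢ,Tⱼ) = Cov(Xᵢ,Xⱼ); the off-diagonal part of the true-score variance is the same as above.
True-score variance = [0.80 + 0.68 + 0.60] + 2.66 = 2.08 + 2.66 = 4.74.
Reliability = 4.74 / 5.66 = 0.8375.

0.8375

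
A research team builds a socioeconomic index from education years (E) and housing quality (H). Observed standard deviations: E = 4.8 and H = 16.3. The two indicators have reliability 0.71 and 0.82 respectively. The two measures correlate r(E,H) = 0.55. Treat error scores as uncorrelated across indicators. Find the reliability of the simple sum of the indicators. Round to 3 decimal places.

Var(E+H) = 4.8² + 16.3² + 2·[4.8·16.3·0.55] = 288.73 + 86.064 = 374.794.
With uncorrelated errors the cross-covariances are all true-score covariance, so they carry over unchanged; only the diagonal terms shrink to ρᵢσᵢ².
True-score variance = [4.8²·0.71 + 16.3²·0.82] + 86.064 = 234.224 + 86.064 = 320.288.
Reliability = 320.288 / 374.794 = 0.855.

0.855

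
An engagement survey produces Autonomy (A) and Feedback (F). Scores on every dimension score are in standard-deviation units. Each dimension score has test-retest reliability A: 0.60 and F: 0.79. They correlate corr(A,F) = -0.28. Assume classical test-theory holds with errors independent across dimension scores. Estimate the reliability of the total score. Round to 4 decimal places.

0.5764

Var(A+F) = 2 + 2·[(-0.28)] = 2 − 0.56 = 1.44.
With uncorrelated errors the cross-covariances are all true-score covariance, so they carry over unchanged; only the diagonal terms shrink to ρᵢσᵢ².
True-score variance = [0.60 + 0.79] − 0.56 = 1.39 − 0.56 = 0.83.
Reliability = 0.83 / 1.44 = 0.5764.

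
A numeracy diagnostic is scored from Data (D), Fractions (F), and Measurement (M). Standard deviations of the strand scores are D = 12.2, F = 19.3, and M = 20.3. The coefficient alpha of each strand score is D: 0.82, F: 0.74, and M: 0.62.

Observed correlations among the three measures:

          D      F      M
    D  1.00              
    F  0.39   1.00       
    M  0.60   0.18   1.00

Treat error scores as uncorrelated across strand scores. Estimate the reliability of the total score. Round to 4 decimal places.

Var(D+F+M) = 12.2² + 19.3² + 20.3² + 2·[12.2·19.3·0.39 + 12.2·20.3·0.60 + 19.3·20.3·0.18] = 933.42 + 621.895 = 1555.32.
Because errors are independent across components, Cov(Tᵢ,Tⱼ) = Cov(Xᵢ,Xⱼ); the off-diagonal part of the true-score variance is the same as above.
True-score variance = [12.2²·0.82 + 19.3²·0.74 + 20.3²·0.62] + 621.895 = 653.187 + 621.895 = 1275.08.
Reliability = 1275.08 / 1555.32 = 0.8198.

0.8198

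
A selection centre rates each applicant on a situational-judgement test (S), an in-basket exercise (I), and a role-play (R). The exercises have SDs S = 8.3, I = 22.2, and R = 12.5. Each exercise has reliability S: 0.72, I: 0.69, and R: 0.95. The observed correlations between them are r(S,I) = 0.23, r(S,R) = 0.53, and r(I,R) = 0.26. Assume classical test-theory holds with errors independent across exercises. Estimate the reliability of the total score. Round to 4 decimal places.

Var(S+I+R) = 8.3² + 22.2² + 12.5² + 2·[8.3·22.2·0.23 + 8.3·12.5·0.53 + 22.2·12.5·0.26] = 717.98 + 339.035 = 1057.01.
With uncorrelated errors the cross-covariances are all true-score covariance, so they carry over unchanged; only the diagonal terms shrink to ρᵢσᵢ².
True-score variance = [8.3²·0.72 + 22.2²·0.69 + 12.5²·0.95] + 339.035 = 538.098 + 339.035 = 877.133.
Reliability = 877.133 / 1057.01 = 0.8298.

0.8298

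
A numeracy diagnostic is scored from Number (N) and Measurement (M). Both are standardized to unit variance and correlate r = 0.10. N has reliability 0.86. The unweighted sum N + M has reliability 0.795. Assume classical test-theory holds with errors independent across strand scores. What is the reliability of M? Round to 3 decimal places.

Var(N+M) = 2 + 2·0.10 = 2.200.
True-score variance = ρ_N + ρ_M + 2·0.10, so 0.795 = (0.86 + ρ_M + 0.20) / 2.200.
ρ_M = 0.795·2.200 − 0.86 − 0.20 = 0.689.

0.689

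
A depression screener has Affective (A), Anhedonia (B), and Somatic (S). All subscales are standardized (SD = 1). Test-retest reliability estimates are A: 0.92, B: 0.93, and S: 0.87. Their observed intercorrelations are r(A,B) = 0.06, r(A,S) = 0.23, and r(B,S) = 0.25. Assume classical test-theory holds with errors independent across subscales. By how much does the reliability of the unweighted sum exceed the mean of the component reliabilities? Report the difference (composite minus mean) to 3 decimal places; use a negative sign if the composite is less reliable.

0.025

Var(sum) = 3 + 1.08 = 4.08; true-score variance = 2.72 + 1.08 = 3.8; composite reliability = 0.9314.
Mean component reliability = 0.9067.
Difference = 0.9314 − 0.9067 = 0.025.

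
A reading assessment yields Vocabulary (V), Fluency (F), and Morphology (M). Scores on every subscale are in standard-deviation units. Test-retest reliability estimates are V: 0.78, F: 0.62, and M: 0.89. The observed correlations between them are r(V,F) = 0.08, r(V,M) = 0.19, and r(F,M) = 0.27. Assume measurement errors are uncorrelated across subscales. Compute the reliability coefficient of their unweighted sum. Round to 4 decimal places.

0.8260

Var(V+F+M) = 3 + 2·[0.08 + 0.19 + 0.27] = 3 + 1.08 = 4.08.
Because errors are independent across components, Cov(Tᵢ,Tⱼ) = Cov(Xᵢ,Xⱼ); the off-diagonal part of the true-score variance is the same as above.
True-score variance = [0.78 + 0.62 + 0.89] + 1.08 = 2.29 + 1.08 = 3.37.
Reliability = 3.37 / 4.08 = 0.8260.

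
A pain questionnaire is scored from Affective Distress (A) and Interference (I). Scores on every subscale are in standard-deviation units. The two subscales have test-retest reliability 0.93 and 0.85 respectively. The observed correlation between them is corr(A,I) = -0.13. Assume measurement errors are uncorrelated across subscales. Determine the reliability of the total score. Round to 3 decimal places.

Var(A+I) = 2 + 2·[(-0.13)] = 2 − 0.26 = 1.74.
Under uncorrelated errors the observed covariances equal the true-score covariances, so only the own-variance terms attenuate.
True-score variance = [0.93 + 0.85] − 0.26 = 1.78 − 0.26 = 1.52.
Reliability = 1.52 / 1.74 = 0.874.

0.874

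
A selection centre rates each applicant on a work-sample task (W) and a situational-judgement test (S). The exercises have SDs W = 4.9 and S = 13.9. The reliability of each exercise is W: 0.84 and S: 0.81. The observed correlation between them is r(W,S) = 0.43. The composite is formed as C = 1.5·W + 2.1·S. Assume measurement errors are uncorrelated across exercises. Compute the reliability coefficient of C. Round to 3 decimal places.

0.844

Var(C) = 1.5²·4.9² + 2.1²·13.9² + 2·[3.15·4.9·13.9·0.43] = 906.079 + 184.51 = 1090.59.
Because errors are independent across components, Cov(Tᵢ,Tⱼ) = Cov(Xᵢ,Xⱼ); the off-diagonal part of the true-score variance is the same as above.
True-score variance = [1.5²·4.9²·0.84 + 2.1²·13.9²·0.81] + 184.51 = 735.544 + 184.51 = 920.054.
Reliability = 920.054 / 1090.59 = 0.844.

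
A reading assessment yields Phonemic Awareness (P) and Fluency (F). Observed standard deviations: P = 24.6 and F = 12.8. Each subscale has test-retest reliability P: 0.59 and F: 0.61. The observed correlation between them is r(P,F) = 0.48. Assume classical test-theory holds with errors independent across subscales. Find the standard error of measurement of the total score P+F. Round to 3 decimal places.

Var(total) = 769 + 302.285 = 1071.28.
True-score variance = 456.987 + 302.285 = 759.272, so reliability = 0.7087.
Error variance = 1071.28 − 759.272 = 312.013; SEM = √312.013 = 17.664.

17.664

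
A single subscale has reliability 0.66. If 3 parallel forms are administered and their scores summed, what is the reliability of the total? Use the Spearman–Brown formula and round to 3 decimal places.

0.853

ρ_k = kρ / (1 + (k−1)ρ) = 3·0.66 / (1 + 2·0.66) = 1.980 / 2.320 = 0.853.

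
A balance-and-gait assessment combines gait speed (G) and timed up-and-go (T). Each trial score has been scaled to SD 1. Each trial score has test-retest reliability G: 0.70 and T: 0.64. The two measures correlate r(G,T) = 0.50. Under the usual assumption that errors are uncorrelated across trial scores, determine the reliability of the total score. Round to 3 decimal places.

0.780

Var(G+T) = 2 + 2·[0.50] = 2 + 1 = 3.
Because errors are independent across components, Cov(Tᵢ,Tⱼ) = Cov(Xᵢ,Xⱼ); the off-diagonal part of the true-score variance is the same as above.
True-score variance = [0.70 + 0.64] + 1 = 1.34 + 1 = 2.34.
Reliability = 2.34 / 3 = 0.780.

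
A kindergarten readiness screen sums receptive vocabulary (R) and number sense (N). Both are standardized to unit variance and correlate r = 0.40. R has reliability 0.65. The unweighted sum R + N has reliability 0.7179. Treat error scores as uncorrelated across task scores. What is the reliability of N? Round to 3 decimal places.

Var(R+N) = 2 + 2·0.40 = 2.800.
True-score variance = ρ_R + ρ_N + 2·0.40, so 0.7179 = (0.65 + ρ_N + 0.80) / 2.800.
ρ_N = 0.7179·2.800 − 0.65 − 0.80 = 0.560.

0.560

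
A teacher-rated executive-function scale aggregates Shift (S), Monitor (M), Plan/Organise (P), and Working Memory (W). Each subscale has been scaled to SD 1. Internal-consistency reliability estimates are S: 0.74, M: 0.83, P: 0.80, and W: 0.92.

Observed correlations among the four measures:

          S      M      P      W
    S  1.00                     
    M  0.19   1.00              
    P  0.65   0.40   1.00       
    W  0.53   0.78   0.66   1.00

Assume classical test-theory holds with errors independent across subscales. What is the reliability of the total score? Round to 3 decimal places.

0.932

Var(S+M+P+W) = 4 + 2·[0.19 + 0.65 + 0.53 + 0.40 + 0.78 + 0.66] = 4 + 6.42 = 10.42.
Because errors are independent across components, Cov(Tᵢ,Tⱼ) = Cov(Xᵢ,Xⱼ); the off-diagonal part of the true-score variance is the same as above.
True-score variance = [0.74 + 0.83 + 0.80 + 0.92] + 6.42 = 3.29 + 6.42 = 9.71.
Reliability = 9.71 / 10.42 = 0.932.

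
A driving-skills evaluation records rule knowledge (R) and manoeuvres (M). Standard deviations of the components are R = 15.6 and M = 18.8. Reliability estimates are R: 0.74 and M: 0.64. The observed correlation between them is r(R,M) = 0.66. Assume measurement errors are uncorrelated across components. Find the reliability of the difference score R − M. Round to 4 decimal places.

0.0914

Var(R−M) = 15.6² + 18.8² − 2·15.6·18.8·0.66 = 596.8 − 387.13 = 209.67.
With uncorrelated errors the cross-covariances are all true-score covariance, so they carry over unchanged; only the diagonal terms shrink to ρᵢσᵢ².
True-score variance = [15.6²·0.74 + 18.8²·0.64] − 387.13 = 406.288 − 387.13 = 19.1584.
Reliability = 19.1584 / 209.67 = 0.0914.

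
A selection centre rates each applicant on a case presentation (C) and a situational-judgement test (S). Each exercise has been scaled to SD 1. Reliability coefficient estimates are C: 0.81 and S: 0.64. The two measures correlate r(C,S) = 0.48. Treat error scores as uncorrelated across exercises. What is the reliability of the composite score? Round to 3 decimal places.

Var(C+S) = 2 + 2·[0.48] = 2 + 0.96 = 2.96.
With uncorrelated errors the cross-covariances are all true-score covariance, so they carry over unchanged; only the diagonal terms shrink to ρᵢσᵢ².
True-score variance = [0.81 + 0.64] + 0.96 = 1.45 + 0.96 = 2.41.
Reliability = 2.41 / 2.96 = 0.814.

0.814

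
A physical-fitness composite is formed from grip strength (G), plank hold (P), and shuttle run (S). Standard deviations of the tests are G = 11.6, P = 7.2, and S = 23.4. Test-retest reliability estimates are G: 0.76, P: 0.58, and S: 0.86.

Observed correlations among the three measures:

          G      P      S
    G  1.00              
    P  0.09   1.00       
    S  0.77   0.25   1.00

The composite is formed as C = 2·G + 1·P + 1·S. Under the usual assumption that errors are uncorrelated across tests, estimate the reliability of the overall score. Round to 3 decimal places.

Var(C) = 2²·11.6² + 7.2² + 23.4² + 2·[2·11.6·7.2·0.09 + 2·11.6·23.4·0.77 + 7.2·23.4·0.25] = 1137.64 + 950.342 = 2087.98.
Because errors are independent across components, Cov(Tᵢ,Tⱼ) = Cov(Xᵢ,Xⱼ); the off-diagonal part of the true-score variance is the same as above.
True-score variance = [2²·11.6²·0.76 + 7.2²·0.58 + 23.4²·0.86] + 950.342 = 910.031 + 950.342 = 1860.37.
Reliability = 1860.37 / 2087.98 = 0.891.

0.891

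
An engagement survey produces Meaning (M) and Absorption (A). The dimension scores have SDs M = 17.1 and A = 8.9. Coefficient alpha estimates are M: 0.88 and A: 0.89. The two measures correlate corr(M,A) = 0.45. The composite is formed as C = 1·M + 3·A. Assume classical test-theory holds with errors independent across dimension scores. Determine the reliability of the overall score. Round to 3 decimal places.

0.920

Var(C) = 17.1² + 3²·8.9² + 2·[3·17.1·8.9·0.45] = 1005.3 + 410.913 = 1416.21.
Because errors are independent across components, Cov(Tᵢ,Tⱼ) = Cov(Xᵢ,Xⱼ); the off-diagonal part of the true-score variance is the same as above.
True-score variance = [17.1²·0.88 + 3²·8.9²·0.89] + 410.913 = 891.793 + 410.913 = 1302.71.
Reliability = 1302.71 / 1416.21 = 0.920.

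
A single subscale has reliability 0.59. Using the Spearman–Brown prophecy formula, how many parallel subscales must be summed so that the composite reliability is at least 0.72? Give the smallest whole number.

k ≥ ρ*(1−ρ₁)/(ρ₁(1−ρ*)) = 0.72·0.41 / (0.59·0.28) = 1.787.
Smallest integer k = 2.

2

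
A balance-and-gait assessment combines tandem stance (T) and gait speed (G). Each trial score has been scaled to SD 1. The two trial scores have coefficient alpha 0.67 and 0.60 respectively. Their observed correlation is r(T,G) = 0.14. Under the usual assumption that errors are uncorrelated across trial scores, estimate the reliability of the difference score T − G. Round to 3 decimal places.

0.576

Var(T−G) = 1 + 1 − 2·0.14 = 2 − 0.28 = 1.72.
Under uncorrelated errors the observed covariances equal the true-score covariances, so only the own-variance terms attenuate.
True-score variance = [0.67 + 0.60] − 0.28 = 1.27 − 0.28 = 0.99.
Reliability = 0.99 / 1.72 = 0.576.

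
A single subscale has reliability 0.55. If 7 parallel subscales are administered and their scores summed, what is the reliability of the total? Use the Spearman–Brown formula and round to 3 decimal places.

ρ_k = kρ / (1 + (k−1)ρ) = 7·0.55 / (1 + 6·0.55) = 3.850 / 4.300 = 0.895.

0.895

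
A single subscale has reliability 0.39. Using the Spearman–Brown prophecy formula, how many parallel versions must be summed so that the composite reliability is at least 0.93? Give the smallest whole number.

21

k ≥ ρ*(1−ρ₁)/(ρ₁(1−ρ*)) = 0.93·0.61 / (0.39·0.07) = 20.780.
Smallest integer k = 21.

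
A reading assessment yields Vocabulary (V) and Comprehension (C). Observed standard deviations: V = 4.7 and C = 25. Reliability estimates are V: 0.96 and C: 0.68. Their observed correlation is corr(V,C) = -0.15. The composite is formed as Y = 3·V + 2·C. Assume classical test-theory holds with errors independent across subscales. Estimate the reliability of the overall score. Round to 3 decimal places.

Var(Y) = 3²·4.7² + 2²·25² + 2·[6·4.7·25·(-0.15)] = 2698.81 − 211.5 = 2487.31.
Because errors are independent across components, Cov(Tᵢ,Tⱼ) = Cov(Xᵢ,Xⱼ); the off-diagonal part of the true-score variance is the same as above.
True-score variance = [3²·4.7²·0.96 + 2²·25²·0.68] − 211.5 = 1890.86 − 211.5 = 1679.36.
Reliability = 1679.36 / 2487.31 = 0.675.

0.675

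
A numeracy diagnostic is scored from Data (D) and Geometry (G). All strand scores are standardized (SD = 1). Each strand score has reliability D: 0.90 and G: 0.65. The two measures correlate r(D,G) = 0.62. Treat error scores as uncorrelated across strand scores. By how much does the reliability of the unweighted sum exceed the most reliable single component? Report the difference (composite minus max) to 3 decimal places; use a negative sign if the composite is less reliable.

-0.039

Var(sum) = 2 + 1.24 = 3.24; true-score variance = 1.55 + 1.24 = 2.79; composite reliability = 0.8611.
Max component reliability = 0.9000.
Difference = 0.8611 − 0.9000 = -0.039.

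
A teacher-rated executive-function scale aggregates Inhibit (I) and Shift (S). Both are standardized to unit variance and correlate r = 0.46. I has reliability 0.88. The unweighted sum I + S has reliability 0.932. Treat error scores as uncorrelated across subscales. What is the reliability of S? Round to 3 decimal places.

0.921

Var(I+S) = 2 + 2·0.46 = 2.920.
True-score variance = ρ_I + ρ_S + 2·0.46, so 0.932 = (0.88 + ρ_S + 0.92) / 2.920.
ρ_S = 0.932·2.920 − 0.88 − 0.92 = 0.921.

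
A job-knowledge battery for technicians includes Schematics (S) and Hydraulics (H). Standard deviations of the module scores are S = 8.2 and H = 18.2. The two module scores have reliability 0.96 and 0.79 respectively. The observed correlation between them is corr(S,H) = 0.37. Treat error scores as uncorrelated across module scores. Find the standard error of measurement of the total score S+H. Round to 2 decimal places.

Var(total) = 398.48 + 110.438 = 508.918.
True-score variance = 326.23 + 110.438 = 436.668, so reliability = 0.8580.
Error variance = 508.918 − 436.668 = 72.25; SEM = √72.25 = 8.50.

8.50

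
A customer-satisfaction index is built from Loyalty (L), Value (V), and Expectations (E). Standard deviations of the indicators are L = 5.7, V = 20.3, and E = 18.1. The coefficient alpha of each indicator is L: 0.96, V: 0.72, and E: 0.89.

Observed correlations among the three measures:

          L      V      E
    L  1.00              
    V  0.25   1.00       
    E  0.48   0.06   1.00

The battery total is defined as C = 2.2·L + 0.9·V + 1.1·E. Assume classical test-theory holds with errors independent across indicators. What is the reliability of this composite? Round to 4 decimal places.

Var(C) = 2.2²·5.7² + 0.9²·20.3² + 1.1²·18.1² + 2·[1.98·5.7·20.3·0.25 + 2.42·5.7·18.1·0.48 + 0.99·20.3·18.1·0.06] = 887.453 + 397.888 = 1285.34.
Under uncorrelated errors the observed covariances equal the true-score covariances, so only the own-variance terms attenuate.
True-score variance = [2.2²·5.7²·0.96 + 0.9²·20.3²·0.72 + 1.1²·18.1²·0.89] + 397.888 = 744.096 + 397.888 = 1141.98.
Reliability = 1141.98 / 1285.34 = 0.8885.

0.8885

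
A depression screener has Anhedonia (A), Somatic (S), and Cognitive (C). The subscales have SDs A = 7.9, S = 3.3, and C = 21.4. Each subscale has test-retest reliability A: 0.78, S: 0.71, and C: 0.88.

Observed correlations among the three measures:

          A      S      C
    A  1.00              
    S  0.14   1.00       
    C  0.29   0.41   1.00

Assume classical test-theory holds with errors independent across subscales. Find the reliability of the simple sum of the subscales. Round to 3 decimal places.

0.897

Var(A+S+C) = 7.9² + 3.3² + 21.4² + 2·[7.9·3.3·0.14 + 7.9·21.4·0.29 + 3.3·21.4·0.41] = 531.26 + 163.263 = 694.523.
Under uncorrelated errors the observed covariances equal the true-score covariances, so only the own-variance terms attenuate.
True-score variance = [7.9²·0.78 + 3.3²·0.71 + 21.4²·0.88] + 163.263 = 459.416 + 163.263 = 622.679.
Reliability = 622.679 / 694.523 = 0.897.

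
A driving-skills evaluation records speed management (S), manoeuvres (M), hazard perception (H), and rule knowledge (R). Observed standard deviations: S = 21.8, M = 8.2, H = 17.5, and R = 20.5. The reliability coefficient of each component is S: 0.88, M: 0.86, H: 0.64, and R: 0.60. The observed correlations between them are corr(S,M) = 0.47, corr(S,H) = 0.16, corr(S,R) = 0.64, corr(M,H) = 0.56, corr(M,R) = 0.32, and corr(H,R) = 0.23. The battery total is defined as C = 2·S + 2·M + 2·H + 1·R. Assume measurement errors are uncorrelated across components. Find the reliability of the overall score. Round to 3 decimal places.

Var(C) = 2²·21.8² + 2²·8.2² + 2²·17.5² + 20.5² + 2·[4·21.8·8.2·0.47 + 4·21.8·17.5·0.16 + 2·21.8·20.5·0.64 + 4·8.2·17.5·0.56 + 2·8.2·20.5·0.32 + 2·17.5·20.5·0.23] = 3815.17 + 3492.62 = 7307.79.
Because errors are independent across components, Cov(Tᵢ,Tⱼ) = Cov(Xᵢ,Xⱼ); the off-diagonal part of the true-score variance is the same as above.
True-score variance = [2²·21.8²·0.88 + 2²·8.2²·0.86 + 2²·17.5²·0.64 + 20.5²·0.60] + 3492.62 = 2940.3 + 3492.62 = 6432.92.
Reliability = 6432.92 / 7307.79 = 0.880.

0.880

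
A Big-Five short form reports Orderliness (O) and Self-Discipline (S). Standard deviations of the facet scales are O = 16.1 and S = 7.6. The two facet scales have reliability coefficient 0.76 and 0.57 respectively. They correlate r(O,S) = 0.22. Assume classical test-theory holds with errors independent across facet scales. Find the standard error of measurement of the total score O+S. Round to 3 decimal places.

9.330

Var(total) = 316.97 + 53.8384 = 370.808.
True-score variance = 229.923 + 53.8384 = 283.761, so reliability = 0.7653.
Error variance = 370.808 − 283.761 = 87.0472; SEM = √87.0472 = 9.330.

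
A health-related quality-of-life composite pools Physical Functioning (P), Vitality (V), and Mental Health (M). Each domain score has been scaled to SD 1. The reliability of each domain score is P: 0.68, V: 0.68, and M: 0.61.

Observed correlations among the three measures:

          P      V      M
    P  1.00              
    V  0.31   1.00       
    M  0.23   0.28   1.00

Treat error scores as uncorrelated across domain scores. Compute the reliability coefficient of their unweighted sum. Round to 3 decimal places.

Var(P+V+M) = 3 + 2·[0.31 + 0.23 + 0.28] = 3 + 1.64 = 4.64.
Because errors are independent across components, Cov(Tᵢ,Tⱼ) = Cov(Xᵢ,Xⱼ); the off-diagonal part of the true-score variance is the same as above.
True-score variance = [0.68 + 0.68 + 0.61] + 1.64 = 1.97 + 1.64 = 3.61.
Reliability = 3.61 / 4.64 = 0.778.

0.778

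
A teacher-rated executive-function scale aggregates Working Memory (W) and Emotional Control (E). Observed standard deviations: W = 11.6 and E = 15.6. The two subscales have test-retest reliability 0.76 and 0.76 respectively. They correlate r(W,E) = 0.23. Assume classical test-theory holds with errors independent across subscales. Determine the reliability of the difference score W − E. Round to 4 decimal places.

Var(W−E) = 11.6² + 15.6² − 2·11.6·15.6·0.23 = 377.92 − 83.2416 = 294.678.
Under uncorrelated errors the observed covariances equal the true-score covariances, so only the own-variance terms attenuate.
True-score variance = [11.6²·0.76 + 15.6²·0.76] − 83.2416 = 287.219 − 83.2416 = 203.978.
Reliability = 203.978 / 294.678 = 0.6922.

0.6922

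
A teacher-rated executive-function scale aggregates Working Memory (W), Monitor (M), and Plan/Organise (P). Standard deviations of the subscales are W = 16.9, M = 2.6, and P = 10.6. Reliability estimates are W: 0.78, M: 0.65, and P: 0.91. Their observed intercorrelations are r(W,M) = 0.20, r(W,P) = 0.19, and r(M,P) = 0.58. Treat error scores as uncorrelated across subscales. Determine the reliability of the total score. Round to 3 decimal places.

Var(W+M+P) = 16.9² + 2.6² + 10.6² + 2·[16.9·2.6·0.20 + 16.9·10.6·0.19 + 2.6·10.6·0.58] = 404.73 + 117.619 = 522.349.
With uncorrelated errors the cross-covariances are all true-score covariance, so they carry over unchanged; only the diagonal terms shrink to ρᵢσᵢ².
True-score variance = [16.9²·0.78 + 2.6²·0.65 + 10.6²·0.91] + 117.619 = 329.417 + 117.619 = 447.036.
Reliability = 447.036 / 522.349 = 0.856.

0.856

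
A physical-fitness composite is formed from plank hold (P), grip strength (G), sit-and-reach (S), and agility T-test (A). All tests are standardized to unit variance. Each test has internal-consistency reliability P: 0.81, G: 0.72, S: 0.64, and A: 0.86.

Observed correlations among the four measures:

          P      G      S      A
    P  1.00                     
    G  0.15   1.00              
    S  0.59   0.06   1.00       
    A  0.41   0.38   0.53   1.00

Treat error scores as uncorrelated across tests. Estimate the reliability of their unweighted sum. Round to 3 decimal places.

0.882

Var(P+G+S+A) = 4 + 2·[0.15 + 0.59 + 0.41 + 0.06 + 0.38 + 0.53] = 4 + 4.24 = 8.24.
Under uncorrelated errors the observed covariances equal the true-score covariances, so only the own-variance terms attenuate.
True-score variance = [0.81 + 0.72 + 0.64 + 0.86] + 4.24 = 3.03 + 4.24 = 7.27.
Reliability = 7.27 / 8.24 = 0.882.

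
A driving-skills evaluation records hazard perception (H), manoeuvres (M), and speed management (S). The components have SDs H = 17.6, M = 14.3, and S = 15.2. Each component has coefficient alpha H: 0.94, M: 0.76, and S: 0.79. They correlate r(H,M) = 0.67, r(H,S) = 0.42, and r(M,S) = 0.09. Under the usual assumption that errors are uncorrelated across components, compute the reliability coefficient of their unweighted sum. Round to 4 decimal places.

Var(H+M+S) = 17.6² + 14.3² + 15.2² + 2·[17.6·14.3·0.67 + 17.6·15.2·0.42 + 14.3·15.2·0.09] = 745.29 + 601.093 = 1346.38.
Under uncorrelated errors the observed covariances equal the true-score covariances, so only the own-variance terms attenuate.
True-score variance = [17.6²·0.94 + 14.3²·0.76 + 15.2²·0.79] + 601.093 = 629.108 + 601.093 = 1230.2.
Reliability = 1230.2 / 1346.38 = 0.9137.

0.9137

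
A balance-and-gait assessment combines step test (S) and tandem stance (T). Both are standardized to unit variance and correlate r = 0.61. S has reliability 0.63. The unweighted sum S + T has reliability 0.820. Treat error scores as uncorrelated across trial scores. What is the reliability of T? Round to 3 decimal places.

Var(S+T) = 2 + 2·0.61 = 3.220.
True-score variance = ρ_S + ρ_T + 2·0.61, so 0.820 = (0.63 + ρ_T + 1.22) / 3.220.
ρ_T = 0.820·3.220 − 0.63 − 1.22 = 0.790.

0.790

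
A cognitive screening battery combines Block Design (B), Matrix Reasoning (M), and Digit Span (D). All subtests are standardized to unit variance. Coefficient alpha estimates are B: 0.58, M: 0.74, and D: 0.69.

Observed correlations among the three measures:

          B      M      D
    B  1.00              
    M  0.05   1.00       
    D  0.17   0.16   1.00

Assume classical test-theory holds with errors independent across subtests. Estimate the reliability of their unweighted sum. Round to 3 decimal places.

0.737

Var(B+M+D) = 3 + 2·[0.05 + 0.17 + 0.16] = 3 + 0.76 = 3.76.
Because errors are independent across components, Cov(Tᵢ,Tⱼ) = Cov(Xᵢ,Xⱼ); the off-diagonal part of the true-score variance is the same as above.
True-score variance = [0.58 + 0.74 + 0.69] + 0.76 = 2.01 + 0.76 = 2.77.
Reliability = 2.77 / 3.76 = 0.737.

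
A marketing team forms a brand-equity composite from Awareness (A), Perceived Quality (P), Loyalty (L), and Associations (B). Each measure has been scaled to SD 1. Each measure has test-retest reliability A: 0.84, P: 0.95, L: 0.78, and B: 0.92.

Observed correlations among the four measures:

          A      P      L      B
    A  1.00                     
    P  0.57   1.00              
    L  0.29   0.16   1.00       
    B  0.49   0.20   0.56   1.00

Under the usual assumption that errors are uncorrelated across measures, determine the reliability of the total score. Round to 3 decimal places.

0.940

Var(A+P+L+B) = 4 + 2·[0.57 + 0.29 + 0.49 + 0.16 + 0.20 + 0.56] = 4 + 4.54 = 8.54.
Under uncorrelated errors the observed covariances equal the true-score covariances, so only the own-variance terms attenuate.
True-score variance = [0.84 + 0.95 + 0.78 + 0.92] + 4.54 = 3.49 + 4.54 = 8.03.
Reliability = 8.03 / 8.54 = 0.940.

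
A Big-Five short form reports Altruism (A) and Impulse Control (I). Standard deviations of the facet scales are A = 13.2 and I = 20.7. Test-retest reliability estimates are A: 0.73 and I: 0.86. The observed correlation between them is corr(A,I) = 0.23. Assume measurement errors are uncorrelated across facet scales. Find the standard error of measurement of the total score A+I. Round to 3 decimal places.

10.346

Var(total) = 602.73 + 125.69 = 728.42.
True-score variance = 495.697 + 125.69 = 621.387, so reliability = 0.8531.
Error variance = 728.42 − 621.387 = 107.033; SEM = √107.033 = 10.346.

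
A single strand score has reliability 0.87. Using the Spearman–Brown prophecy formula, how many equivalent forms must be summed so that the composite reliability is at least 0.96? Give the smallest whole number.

4

k ≥ ρ*(1−ρ₁)/(ρ₁(1−ρ*)) = 0.96·0.13 / (0.87·0.04) = 3.586.
Smallest integer k = 4.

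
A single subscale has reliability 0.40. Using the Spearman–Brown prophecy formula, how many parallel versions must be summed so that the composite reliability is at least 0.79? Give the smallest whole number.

6

k ≥ ρ*(1−ρ₁)/(ρ₁(1−ρ*)) = 0.79·0.60 / (0.40·0.21) = 5.643.
Smallest integer k = 6.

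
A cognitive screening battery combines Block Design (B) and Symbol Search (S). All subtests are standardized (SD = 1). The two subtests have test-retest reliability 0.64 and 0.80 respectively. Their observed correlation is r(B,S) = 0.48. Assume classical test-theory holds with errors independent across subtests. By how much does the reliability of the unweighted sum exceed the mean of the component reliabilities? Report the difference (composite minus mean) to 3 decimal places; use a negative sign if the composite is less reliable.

0.091

Var(sum) = 2 + 0.96 = 2.96; true-score variance = 1.44 + 0.96 = 2.4; composite reliability = 0.8108.
Mean component reliability = 0.7200.
Difference = 0.8108 − 0.7200 = 0.091.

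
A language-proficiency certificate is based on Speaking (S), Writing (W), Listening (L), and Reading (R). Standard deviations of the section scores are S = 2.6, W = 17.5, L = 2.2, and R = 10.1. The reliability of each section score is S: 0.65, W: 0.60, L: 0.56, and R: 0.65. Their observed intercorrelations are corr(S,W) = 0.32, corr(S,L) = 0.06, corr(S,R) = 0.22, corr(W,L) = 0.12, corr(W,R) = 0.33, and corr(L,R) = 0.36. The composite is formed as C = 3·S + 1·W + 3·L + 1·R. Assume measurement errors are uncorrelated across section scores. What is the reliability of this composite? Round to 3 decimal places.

Var(C) = 3²·2.6² + 17.5² + 3²·2.2² + 10.1² + 2·[3·2.6·17.5·0.32 + 9·2.6·2.2·0.06 + 3·2.6·10.1·0.22 + 3·17.5·2.2·0.12 + 17.5·10.1·0.33 + 3·2.2·10.1·0.36] = 512.66 + 320.571 = 833.231.
With uncorrelated errors the cross-covariances are all true-score covariance, so they carry over unchanged; only the diagonal terms shrink to ρᵢσᵢ².
True-score variance = [3²·2.6²·0.65 + 17.5²·0.60 + 3²·2.2²·0.56 + 10.1²·0.65] + 320.571 = 313.996 + 320.571 = 634.567.
Reliability = 634.567 / 833.231 = 0.762.

0.762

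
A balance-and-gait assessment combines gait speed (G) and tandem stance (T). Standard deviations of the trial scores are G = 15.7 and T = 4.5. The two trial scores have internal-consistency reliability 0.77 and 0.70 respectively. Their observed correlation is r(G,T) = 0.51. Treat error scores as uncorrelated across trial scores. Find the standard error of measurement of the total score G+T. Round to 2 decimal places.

Var(total) = 266.74 + 72.063 = 338.803.
True-score variance = 203.972 + 72.063 = 276.035, so reliability = 0.8147.
Error variance = 338.803 − 276.035 = 62.7677; SEM = √62.7677 = 7.92.

7.92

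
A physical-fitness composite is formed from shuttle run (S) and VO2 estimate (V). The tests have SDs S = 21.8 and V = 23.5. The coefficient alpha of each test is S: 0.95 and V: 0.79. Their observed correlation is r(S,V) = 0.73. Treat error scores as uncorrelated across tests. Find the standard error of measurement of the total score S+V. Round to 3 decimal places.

Var(total) = 1027.49 + 747.958 = 1775.45.
True-score variance = 887.755 + 747.958 = 1635.71, so reliability = 0.9213.
Error variance = 1775.45 − 1635.71 = 139.735; SEM = √139.735 = 11.821.

11.821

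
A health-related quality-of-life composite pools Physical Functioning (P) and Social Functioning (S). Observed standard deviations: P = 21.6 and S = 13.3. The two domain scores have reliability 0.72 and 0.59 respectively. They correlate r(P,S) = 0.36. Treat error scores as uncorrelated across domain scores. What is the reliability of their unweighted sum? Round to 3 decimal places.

0.761

Var(P+S) = 21.6² + 13.3² + 2·[21.6·13.3·0.36] = 643.45 + 206.842 = 850.292.
Under uncorrelated errors the observed covariances equal the true-score covariances, so only the own-variance terms attenuate.
True-score variance = [21.6²·0.72 + 13.3²·0.59] + 206.842 = 440.288 + 206.842 = 647.13.
Reliability = 647.13 / 850.292 = 0.761.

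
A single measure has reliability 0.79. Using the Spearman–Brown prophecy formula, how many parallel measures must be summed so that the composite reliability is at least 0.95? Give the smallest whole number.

6

k ≥ ρ*(1−ρ₁)/(ρ₁(1−ρ*)) = 0.95·0.21 / (0.79·0.05) = 5.051.
Smallest integer k = 6.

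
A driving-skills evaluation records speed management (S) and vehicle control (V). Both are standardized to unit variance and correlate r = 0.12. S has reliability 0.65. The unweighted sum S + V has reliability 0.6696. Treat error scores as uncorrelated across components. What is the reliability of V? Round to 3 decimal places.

Var(S+V) = 2 + 2·0.12 = 2.240.
True-score variance = ρ_S + ρ_V + 2·0.12, so 0.6696 = (0.65 + ρ_V + 0.24) / 2.240.
ρ_V = 0.6696·2.240 − 0.65 − 0.24 = 0.610.

0.610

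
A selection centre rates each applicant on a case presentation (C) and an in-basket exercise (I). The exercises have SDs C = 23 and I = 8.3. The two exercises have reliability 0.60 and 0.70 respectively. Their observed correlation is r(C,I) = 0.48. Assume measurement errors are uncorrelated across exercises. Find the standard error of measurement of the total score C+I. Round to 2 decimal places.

15.24

Var(total) = 597.89 + 183.264 = 781.154.
True-score variance = 365.623 + 183.264 = 548.887, so reliability = 0.7027.
Error variance = 781.154 − 548.887 = 232.267; SEM = √232.267 = 15.24.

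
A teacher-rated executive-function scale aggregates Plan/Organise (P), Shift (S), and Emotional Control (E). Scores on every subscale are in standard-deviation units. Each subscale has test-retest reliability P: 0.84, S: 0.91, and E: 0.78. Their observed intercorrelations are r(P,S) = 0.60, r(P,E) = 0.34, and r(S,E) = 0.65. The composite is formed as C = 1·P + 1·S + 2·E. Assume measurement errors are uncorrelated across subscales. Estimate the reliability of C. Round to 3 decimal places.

Var(C) = 1 + 1 + 2² + 2·[0.60 + 2·0.34 + 2·0.65] = 6 + 5.16 = 11.16.
Because errors are independent across components, Cov(Tᵢ,Tⱼ) = Cov(Xᵢ,Xⱼ); the off-diagonal part of the true-score variance is the same as above.
True-score variance = [0.84 + 0.91 + 2²·0.78] + 5.16 = 4.87 + 5.16 = 10.03.
Reliability = 10.03 / 11.16 = 0.899.

0.899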